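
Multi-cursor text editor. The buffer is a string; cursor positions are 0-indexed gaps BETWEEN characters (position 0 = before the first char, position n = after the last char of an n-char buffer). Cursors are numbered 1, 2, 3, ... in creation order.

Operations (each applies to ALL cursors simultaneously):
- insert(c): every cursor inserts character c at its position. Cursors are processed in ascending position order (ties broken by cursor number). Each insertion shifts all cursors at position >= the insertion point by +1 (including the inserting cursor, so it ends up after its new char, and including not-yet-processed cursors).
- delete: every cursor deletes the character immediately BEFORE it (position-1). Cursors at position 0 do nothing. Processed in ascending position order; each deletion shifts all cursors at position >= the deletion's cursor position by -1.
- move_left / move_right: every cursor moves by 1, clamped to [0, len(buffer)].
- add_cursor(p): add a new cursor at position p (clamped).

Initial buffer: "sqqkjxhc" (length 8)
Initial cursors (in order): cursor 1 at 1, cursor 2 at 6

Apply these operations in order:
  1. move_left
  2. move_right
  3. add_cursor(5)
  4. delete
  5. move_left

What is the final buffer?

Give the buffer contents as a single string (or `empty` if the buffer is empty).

Answer: qqkhc

Derivation:
After op 1 (move_left): buffer="sqqkjxhc" (len 8), cursors c1@0 c2@5, authorship ........
After op 2 (move_right): buffer="sqqkjxhc" (len 8), cursors c1@1 c2@6, authorship ........
After op 3 (add_cursor(5)): buffer="sqqkjxhc" (len 8), cursors c1@1 c3@5 c2@6, authorship ........
After op 4 (delete): buffer="qqkhc" (len 5), cursors c1@0 c2@3 c3@3, authorship .....
After op 5 (move_left): buffer="qqkhc" (len 5), cursors c1@0 c2@2 c3@2, authorship .....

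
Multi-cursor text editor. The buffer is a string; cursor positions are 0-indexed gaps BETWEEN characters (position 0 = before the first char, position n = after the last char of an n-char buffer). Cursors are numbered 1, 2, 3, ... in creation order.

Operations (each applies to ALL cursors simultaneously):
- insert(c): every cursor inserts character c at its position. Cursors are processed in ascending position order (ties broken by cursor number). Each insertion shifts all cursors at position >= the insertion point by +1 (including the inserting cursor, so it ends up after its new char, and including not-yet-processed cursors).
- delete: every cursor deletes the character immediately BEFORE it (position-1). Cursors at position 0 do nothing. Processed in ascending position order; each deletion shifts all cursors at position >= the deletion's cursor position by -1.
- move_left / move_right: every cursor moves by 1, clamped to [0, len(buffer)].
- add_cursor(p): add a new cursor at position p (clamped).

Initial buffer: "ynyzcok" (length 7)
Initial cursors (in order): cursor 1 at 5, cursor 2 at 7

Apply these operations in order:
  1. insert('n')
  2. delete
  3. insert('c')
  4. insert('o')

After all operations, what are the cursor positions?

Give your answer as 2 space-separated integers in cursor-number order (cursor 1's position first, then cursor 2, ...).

Answer: 7 11

Derivation:
After op 1 (insert('n')): buffer="ynyzcnokn" (len 9), cursors c1@6 c2@9, authorship .....1..2
After op 2 (delete): buffer="ynyzcok" (len 7), cursors c1@5 c2@7, authorship .......
After op 3 (insert('c')): buffer="ynyzccokc" (len 9), cursors c1@6 c2@9, authorship .....1..2
After op 4 (insert('o')): buffer="ynyzccookco" (len 11), cursors c1@7 c2@11, authorship .....11..22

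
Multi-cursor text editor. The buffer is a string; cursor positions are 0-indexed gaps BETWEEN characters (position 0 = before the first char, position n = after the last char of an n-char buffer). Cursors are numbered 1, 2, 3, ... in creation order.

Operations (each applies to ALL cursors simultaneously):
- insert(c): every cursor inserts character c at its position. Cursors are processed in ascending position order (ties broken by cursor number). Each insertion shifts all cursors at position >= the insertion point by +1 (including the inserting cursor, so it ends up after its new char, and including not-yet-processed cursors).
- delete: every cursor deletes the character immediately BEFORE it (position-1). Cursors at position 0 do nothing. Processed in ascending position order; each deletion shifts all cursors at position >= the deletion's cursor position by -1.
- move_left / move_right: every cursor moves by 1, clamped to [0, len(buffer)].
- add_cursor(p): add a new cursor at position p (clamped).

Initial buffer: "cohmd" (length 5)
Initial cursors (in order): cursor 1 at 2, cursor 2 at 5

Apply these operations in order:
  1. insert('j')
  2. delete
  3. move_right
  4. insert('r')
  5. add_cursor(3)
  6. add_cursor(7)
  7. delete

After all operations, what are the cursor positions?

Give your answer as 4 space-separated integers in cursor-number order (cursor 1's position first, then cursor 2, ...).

After op 1 (insert('j')): buffer="cojhmdj" (len 7), cursors c1@3 c2@7, authorship ..1...2
After op 2 (delete): buffer="cohmd" (len 5), cursors c1@2 c2@5, authorship .....
After op 3 (move_right): buffer="cohmd" (len 5), cursors c1@3 c2@5, authorship .....
After op 4 (insert('r')): buffer="cohrmdr" (len 7), cursors c1@4 c2@7, authorship ...1..2
After op 5 (add_cursor(3)): buffer="cohrmdr" (len 7), cursors c3@3 c1@4 c2@7, authorship ...1..2
After op 6 (add_cursor(7)): buffer="cohrmdr" (len 7), cursors c3@3 c1@4 c2@7 c4@7, authorship ...1..2
After op 7 (delete): buffer="com" (len 3), cursors c1@2 c3@2 c2@3 c4@3, authorship ...

Answer: 2 3 2 3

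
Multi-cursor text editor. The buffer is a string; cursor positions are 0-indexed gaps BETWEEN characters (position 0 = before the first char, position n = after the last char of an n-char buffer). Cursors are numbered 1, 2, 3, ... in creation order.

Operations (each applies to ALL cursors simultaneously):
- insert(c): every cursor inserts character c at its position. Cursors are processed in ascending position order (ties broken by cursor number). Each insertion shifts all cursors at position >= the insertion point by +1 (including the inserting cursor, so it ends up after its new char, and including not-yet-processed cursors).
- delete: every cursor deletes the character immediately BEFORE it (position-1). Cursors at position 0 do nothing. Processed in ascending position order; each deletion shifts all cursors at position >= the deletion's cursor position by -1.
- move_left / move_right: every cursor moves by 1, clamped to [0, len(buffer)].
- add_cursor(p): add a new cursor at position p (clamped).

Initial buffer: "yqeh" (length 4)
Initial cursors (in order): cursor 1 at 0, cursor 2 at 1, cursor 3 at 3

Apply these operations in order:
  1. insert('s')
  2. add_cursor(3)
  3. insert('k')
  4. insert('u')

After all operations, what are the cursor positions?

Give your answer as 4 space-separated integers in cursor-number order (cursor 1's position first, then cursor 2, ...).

After op 1 (insert('s')): buffer="sysqesh" (len 7), cursors c1@1 c2@3 c3@6, authorship 1.2..3.
After op 2 (add_cursor(3)): buffer="sysqesh" (len 7), cursors c1@1 c2@3 c4@3 c3@6, authorship 1.2..3.
After op 3 (insert('k')): buffer="skyskkqeskh" (len 11), cursors c1@2 c2@6 c4@6 c3@10, authorship 11.224..33.
After op 4 (insert('u')): buffer="skuyskkuuqeskuh" (len 15), cursors c1@3 c2@9 c4@9 c3@14, authorship 111.22424..333.

Answer: 3 9 14 9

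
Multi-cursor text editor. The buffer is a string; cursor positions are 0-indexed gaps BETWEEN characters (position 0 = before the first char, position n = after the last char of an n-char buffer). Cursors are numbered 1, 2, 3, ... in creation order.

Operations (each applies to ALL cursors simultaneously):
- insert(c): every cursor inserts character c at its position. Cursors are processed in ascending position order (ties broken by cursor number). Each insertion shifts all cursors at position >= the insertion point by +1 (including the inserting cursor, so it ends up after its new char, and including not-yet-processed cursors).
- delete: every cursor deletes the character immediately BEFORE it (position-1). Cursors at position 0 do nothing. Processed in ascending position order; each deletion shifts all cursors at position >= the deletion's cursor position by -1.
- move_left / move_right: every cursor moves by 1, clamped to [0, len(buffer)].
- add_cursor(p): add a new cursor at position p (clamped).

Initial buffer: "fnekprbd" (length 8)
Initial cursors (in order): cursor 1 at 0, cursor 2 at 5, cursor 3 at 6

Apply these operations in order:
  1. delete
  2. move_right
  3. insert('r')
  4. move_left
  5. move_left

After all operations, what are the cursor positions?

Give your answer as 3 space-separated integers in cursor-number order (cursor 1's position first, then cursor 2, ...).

After op 1 (delete): buffer="fnekbd" (len 6), cursors c1@0 c2@4 c3@4, authorship ......
After op 2 (move_right): buffer="fnekbd" (len 6), cursors c1@1 c2@5 c3@5, authorship ......
After op 3 (insert('r')): buffer="frnekbrrd" (len 9), cursors c1@2 c2@8 c3@8, authorship .1....23.
After op 4 (move_left): buffer="frnekbrrd" (len 9), cursors c1@1 c2@7 c3@7, authorship .1....23.
After op 5 (move_left): buffer="frnekbrrd" (len 9), cursors c1@0 c2@6 c3@6, authorship .1....23.

Answer: 0 6 6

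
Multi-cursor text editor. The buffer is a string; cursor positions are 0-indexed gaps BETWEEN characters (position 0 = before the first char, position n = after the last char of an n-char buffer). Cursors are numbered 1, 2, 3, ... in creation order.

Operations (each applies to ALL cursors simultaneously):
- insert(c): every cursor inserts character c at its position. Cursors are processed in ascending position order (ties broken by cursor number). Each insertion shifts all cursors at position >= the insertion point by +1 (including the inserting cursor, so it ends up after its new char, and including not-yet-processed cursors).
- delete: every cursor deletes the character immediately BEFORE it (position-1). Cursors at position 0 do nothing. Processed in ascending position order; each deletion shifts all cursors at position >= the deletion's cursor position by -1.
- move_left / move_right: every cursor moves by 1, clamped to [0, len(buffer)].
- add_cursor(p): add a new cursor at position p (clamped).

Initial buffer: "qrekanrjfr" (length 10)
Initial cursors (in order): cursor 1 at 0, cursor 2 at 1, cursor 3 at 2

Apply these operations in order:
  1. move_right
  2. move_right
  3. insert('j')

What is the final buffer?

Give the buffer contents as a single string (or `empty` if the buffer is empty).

After op 1 (move_right): buffer="qrekanrjfr" (len 10), cursors c1@1 c2@2 c3@3, authorship ..........
After op 2 (move_right): buffer="qrekanrjfr" (len 10), cursors c1@2 c2@3 c3@4, authorship ..........
After op 3 (insert('j')): buffer="qrjejkjanrjfr" (len 13), cursors c1@3 c2@5 c3@7, authorship ..1.2.3......

Answer: qrjejkjanrjfr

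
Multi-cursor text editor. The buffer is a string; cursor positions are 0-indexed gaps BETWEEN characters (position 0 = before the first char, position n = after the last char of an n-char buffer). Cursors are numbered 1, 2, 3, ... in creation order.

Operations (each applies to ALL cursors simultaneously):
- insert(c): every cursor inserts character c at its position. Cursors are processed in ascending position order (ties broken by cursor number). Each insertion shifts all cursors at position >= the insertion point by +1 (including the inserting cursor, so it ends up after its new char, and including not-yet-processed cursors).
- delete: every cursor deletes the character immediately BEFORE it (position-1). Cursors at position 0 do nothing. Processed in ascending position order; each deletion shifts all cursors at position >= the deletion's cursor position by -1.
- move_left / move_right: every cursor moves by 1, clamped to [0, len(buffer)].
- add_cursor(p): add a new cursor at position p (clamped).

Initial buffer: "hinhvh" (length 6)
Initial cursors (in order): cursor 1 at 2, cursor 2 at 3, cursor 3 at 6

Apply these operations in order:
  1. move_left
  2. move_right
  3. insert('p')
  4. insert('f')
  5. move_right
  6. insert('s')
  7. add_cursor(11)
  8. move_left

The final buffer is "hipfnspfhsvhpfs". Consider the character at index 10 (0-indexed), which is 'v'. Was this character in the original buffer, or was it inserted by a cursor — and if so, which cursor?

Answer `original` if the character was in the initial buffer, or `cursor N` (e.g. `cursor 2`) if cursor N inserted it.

Answer: original

Derivation:
After op 1 (move_left): buffer="hinhvh" (len 6), cursors c1@1 c2@2 c3@5, authorship ......
After op 2 (move_right): buffer="hinhvh" (len 6), cursors c1@2 c2@3 c3@6, authorship ......
After op 3 (insert('p')): buffer="hipnphvhp" (len 9), cursors c1@3 c2@5 c3@9, authorship ..1.2...3
After op 4 (insert('f')): buffer="hipfnpfhvhpf" (len 12), cursors c1@4 c2@7 c3@12, authorship ..11.22...33
After op 5 (move_right): buffer="hipfnpfhvhpf" (len 12), cursors c1@5 c2@8 c3@12, authorship ..11.22...33
After op 6 (insert('s')): buffer="hipfnspfhsvhpfs" (len 15), cursors c1@6 c2@10 c3@15, authorship ..11.122.2..333
After op 7 (add_cursor(11)): buffer="hipfnspfhsvhpfs" (len 15), cursors c1@6 c2@10 c4@11 c3@15, authorship ..11.122.2..333
After op 8 (move_left): buffer="hipfnspfhsvhpfs" (len 15), cursors c1@5 c2@9 c4@10 c3@14, authorship ..11.122.2..333
Authorship (.=original, N=cursor N): . . 1 1 . 1 2 2 . 2 . . 3 3 3
Index 10: author = original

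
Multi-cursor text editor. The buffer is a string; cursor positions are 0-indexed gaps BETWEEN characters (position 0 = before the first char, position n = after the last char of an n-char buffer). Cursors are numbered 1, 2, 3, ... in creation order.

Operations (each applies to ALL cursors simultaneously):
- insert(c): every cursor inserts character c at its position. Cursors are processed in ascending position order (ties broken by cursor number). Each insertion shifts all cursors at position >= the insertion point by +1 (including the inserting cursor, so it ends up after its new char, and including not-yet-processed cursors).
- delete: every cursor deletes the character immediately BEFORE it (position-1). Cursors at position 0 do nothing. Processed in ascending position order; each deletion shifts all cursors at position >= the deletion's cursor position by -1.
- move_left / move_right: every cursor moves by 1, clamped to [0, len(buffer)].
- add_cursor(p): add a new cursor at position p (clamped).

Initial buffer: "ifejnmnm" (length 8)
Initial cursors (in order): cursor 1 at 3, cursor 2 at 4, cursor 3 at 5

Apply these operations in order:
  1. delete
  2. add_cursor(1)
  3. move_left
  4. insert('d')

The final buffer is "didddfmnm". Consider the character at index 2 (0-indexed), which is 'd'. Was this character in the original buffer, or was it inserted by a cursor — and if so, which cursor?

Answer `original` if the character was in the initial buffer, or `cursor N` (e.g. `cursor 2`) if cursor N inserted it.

After op 1 (delete): buffer="ifmnm" (len 5), cursors c1@2 c2@2 c3@2, authorship .....
After op 2 (add_cursor(1)): buffer="ifmnm" (len 5), cursors c4@1 c1@2 c2@2 c3@2, authorship .....
After op 3 (move_left): buffer="ifmnm" (len 5), cursors c4@0 c1@1 c2@1 c3@1, authorship .....
After op 4 (insert('d')): buffer="didddfmnm" (len 9), cursors c4@1 c1@5 c2@5 c3@5, authorship 4.123....
Authorship (.=original, N=cursor N): 4 . 1 2 3 . . . .
Index 2: author = 1

Answer: cursor 1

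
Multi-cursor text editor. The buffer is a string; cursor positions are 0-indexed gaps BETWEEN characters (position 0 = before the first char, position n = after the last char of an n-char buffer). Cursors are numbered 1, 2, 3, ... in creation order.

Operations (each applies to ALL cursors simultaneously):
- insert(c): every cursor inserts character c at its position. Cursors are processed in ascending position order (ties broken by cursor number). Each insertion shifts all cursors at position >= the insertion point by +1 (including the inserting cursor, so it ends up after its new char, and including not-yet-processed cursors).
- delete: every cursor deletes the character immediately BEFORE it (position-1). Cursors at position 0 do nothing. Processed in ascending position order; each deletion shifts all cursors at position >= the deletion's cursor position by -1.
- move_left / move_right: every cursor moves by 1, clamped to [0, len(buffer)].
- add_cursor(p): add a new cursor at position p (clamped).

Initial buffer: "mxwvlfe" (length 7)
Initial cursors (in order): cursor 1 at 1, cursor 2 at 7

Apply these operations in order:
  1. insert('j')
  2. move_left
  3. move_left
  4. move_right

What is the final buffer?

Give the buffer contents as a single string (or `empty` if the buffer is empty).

After op 1 (insert('j')): buffer="mjxwvlfej" (len 9), cursors c1@2 c2@9, authorship .1......2
After op 2 (move_left): buffer="mjxwvlfej" (len 9), cursors c1@1 c2@8, authorship .1......2
After op 3 (move_left): buffer="mjxwvlfej" (len 9), cursors c1@0 c2@7, authorship .1......2
After op 4 (move_right): buffer="mjxwvlfej" (len 9), cursors c1@1 c2@8, authorship .1......2

Answer: mjxwvlfej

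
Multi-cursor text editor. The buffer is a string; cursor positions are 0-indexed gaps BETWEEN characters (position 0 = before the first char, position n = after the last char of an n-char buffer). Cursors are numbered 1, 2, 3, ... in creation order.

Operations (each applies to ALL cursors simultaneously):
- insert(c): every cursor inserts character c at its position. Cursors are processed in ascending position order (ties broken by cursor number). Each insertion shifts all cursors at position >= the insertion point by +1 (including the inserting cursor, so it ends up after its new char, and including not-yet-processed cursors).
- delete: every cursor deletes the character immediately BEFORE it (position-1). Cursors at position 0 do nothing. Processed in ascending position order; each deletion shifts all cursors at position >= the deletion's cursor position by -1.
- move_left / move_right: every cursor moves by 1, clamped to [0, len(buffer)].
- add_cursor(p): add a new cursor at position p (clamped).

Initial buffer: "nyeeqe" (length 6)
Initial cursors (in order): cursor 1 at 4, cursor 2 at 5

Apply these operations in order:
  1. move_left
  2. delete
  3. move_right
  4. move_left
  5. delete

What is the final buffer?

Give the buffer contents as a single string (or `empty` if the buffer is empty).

Answer: qe

Derivation:
After op 1 (move_left): buffer="nyeeqe" (len 6), cursors c1@3 c2@4, authorship ......
After op 2 (delete): buffer="nyqe" (len 4), cursors c1@2 c2@2, authorship ....
After op 3 (move_right): buffer="nyqe" (len 4), cursors c1@3 c2@3, authorship ....
After op 4 (move_left): buffer="nyqe" (len 4), cursors c1@2 c2@2, authorship ....
After op 5 (delete): buffer="qe" (len 2), cursors c1@0 c2@0, authorship ..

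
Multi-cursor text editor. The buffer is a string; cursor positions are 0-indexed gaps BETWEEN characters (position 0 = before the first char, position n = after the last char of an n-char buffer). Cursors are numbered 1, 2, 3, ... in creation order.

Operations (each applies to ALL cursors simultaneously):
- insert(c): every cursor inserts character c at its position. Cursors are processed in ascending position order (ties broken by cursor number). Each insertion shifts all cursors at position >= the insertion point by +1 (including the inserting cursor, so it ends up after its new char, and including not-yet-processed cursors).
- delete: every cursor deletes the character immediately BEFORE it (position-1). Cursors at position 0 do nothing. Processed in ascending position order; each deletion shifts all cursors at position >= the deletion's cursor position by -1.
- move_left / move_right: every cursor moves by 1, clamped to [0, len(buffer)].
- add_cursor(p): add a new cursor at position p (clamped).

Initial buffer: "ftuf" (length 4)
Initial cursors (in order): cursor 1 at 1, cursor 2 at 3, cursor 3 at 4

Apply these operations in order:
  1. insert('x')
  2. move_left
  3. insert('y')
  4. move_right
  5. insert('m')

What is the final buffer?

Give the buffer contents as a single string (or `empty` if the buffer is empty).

Answer: fyxmtuyxmfyxm

Derivation:
After op 1 (insert('x')): buffer="fxtuxfx" (len 7), cursors c1@2 c2@5 c3@7, authorship .1..2.3
After op 2 (move_left): buffer="fxtuxfx" (len 7), cursors c1@1 c2@4 c3@6, authorship .1..2.3
After op 3 (insert('y')): buffer="fyxtuyxfyx" (len 10), cursors c1@2 c2@6 c3@9, authorship .11..22.33
After op 4 (move_right): buffer="fyxtuyxfyx" (len 10), cursors c1@3 c2@7 c3@10, authorship .11..22.33
After op 5 (insert('m')): buffer="fyxmtuyxmfyxm" (len 13), cursors c1@4 c2@9 c3@13, authorship .111..222.333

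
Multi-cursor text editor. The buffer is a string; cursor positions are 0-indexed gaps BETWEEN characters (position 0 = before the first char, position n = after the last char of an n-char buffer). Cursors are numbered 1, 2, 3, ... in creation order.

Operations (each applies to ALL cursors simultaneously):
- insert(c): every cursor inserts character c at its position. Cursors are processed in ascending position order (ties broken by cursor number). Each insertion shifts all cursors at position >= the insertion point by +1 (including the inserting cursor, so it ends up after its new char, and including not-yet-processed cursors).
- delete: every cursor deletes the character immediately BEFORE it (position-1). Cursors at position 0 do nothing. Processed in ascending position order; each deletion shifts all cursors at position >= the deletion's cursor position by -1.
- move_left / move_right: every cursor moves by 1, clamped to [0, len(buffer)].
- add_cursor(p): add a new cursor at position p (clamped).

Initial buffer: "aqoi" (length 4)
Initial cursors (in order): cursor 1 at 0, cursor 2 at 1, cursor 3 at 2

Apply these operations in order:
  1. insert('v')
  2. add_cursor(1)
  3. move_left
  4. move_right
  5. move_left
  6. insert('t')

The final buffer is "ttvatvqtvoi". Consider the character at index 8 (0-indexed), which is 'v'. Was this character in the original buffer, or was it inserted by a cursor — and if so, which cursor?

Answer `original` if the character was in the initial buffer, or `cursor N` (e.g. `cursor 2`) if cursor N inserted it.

Answer: cursor 3

Derivation:
After op 1 (insert('v')): buffer="vavqvoi" (len 7), cursors c1@1 c2@3 c3@5, authorship 1.2.3..
After op 2 (add_cursor(1)): buffer="vavqvoi" (len 7), cursors c1@1 c4@1 c2@3 c3@5, authorship 1.2.3..
After op 3 (move_left): buffer="vavqvoi" (len 7), cursors c1@0 c4@0 c2@2 c3@4, authorship 1.2.3..
After op 4 (move_right): buffer="vavqvoi" (len 7), cursors c1@1 c4@1 c2@3 c3@5, authorship 1.2.3..
After op 5 (move_left): buffer="vavqvoi" (len 7), cursors c1@0 c4@0 c2@2 c3@4, authorship 1.2.3..
After op 6 (insert('t')): buffer="ttvatvqtvoi" (len 11), cursors c1@2 c4@2 c2@5 c3@8, authorship 141.22.33..
Authorship (.=original, N=cursor N): 1 4 1 . 2 2 . 3 3 . .
Index 8: author = 3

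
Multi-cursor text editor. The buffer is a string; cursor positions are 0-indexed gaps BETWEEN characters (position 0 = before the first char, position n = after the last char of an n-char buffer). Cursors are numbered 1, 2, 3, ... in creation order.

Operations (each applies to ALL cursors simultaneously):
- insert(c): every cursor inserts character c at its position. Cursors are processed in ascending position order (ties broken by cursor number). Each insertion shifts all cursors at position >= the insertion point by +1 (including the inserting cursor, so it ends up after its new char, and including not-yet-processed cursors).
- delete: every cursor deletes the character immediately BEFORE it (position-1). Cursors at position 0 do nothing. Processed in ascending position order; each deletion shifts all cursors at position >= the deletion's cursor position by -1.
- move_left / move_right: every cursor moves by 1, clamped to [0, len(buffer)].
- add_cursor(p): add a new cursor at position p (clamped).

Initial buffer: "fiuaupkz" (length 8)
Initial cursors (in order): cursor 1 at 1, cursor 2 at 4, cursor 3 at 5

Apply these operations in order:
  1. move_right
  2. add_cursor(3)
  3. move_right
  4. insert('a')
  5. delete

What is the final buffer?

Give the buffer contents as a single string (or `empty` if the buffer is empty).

Answer: fiuaupkz

Derivation:
After op 1 (move_right): buffer="fiuaupkz" (len 8), cursors c1@2 c2@5 c3@6, authorship ........
After op 2 (add_cursor(3)): buffer="fiuaupkz" (len 8), cursors c1@2 c4@3 c2@5 c3@6, authorship ........
After op 3 (move_right): buffer="fiuaupkz" (len 8), cursors c1@3 c4@4 c2@6 c3@7, authorship ........
After op 4 (insert('a')): buffer="fiuaaaupakaz" (len 12), cursors c1@4 c4@6 c2@9 c3@11, authorship ...1.4..2.3.
After op 5 (delete): buffer="fiuaupkz" (len 8), cursors c1@3 c4@4 c2@6 c3@7, authorship ........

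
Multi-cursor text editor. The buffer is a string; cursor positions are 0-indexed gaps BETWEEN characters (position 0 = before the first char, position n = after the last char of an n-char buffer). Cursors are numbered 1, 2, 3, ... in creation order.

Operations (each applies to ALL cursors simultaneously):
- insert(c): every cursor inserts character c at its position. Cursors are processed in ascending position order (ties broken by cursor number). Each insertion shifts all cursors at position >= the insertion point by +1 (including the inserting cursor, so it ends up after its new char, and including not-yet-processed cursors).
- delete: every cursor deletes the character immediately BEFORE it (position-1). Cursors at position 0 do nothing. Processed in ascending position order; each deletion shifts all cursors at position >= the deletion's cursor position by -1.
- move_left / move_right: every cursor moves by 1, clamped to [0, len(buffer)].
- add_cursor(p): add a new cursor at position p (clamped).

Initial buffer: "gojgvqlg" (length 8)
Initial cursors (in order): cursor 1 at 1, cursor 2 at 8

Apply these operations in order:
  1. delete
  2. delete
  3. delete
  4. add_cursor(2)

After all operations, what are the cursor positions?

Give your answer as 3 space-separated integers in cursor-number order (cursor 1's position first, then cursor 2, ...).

Answer: 0 4 2

Derivation:
After op 1 (delete): buffer="ojgvql" (len 6), cursors c1@0 c2@6, authorship ......
After op 2 (delete): buffer="ojgvq" (len 5), cursors c1@0 c2@5, authorship .....
After op 3 (delete): buffer="ojgv" (len 4), cursors c1@0 c2@4, authorship ....
After op 4 (add_cursor(2)): buffer="ojgv" (len 4), cursors c1@0 c3@2 c2@4, authorship ....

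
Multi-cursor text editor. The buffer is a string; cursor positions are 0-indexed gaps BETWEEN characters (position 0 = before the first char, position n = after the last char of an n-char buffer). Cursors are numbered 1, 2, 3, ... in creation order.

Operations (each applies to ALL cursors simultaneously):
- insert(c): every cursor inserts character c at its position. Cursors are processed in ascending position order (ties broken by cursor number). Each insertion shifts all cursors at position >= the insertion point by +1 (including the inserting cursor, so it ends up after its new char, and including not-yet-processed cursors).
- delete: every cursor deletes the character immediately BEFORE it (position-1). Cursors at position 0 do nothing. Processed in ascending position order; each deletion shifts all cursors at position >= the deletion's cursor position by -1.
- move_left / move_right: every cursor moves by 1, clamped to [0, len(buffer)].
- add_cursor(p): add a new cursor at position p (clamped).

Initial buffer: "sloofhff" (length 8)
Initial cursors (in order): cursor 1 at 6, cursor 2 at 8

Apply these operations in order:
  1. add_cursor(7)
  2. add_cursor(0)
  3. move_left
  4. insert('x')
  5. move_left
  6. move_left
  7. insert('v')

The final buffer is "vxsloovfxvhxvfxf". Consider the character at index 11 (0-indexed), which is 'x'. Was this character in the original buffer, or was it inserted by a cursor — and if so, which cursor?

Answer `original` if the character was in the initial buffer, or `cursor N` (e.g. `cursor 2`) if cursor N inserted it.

Answer: cursor 3

Derivation:
After op 1 (add_cursor(7)): buffer="sloofhff" (len 8), cursors c1@6 c3@7 c2@8, authorship ........
After op 2 (add_cursor(0)): buffer="sloofhff" (len 8), cursors c4@0 c1@6 c3@7 c2@8, authorship ........
After op 3 (move_left): buffer="sloofhff" (len 8), cursors c4@0 c1@5 c3@6 c2@7, authorship ........
After op 4 (insert('x')): buffer="xsloofxhxfxf" (len 12), cursors c4@1 c1@7 c3@9 c2@11, authorship 4.....1.3.2.
After op 5 (move_left): buffer="xsloofxhxfxf" (len 12), cursors c4@0 c1@6 c3@8 c2@10, authorship 4.....1.3.2.
After op 6 (move_left): buffer="xsloofxhxfxf" (len 12), cursors c4@0 c1@5 c3@7 c2@9, authorship 4.....1.3.2.
After op 7 (insert('v')): buffer="vxsloovfxvhxvfxf" (len 16), cursors c4@1 c1@7 c3@10 c2@13, authorship 44....1.13.32.2.
Authorship (.=original, N=cursor N): 4 4 . . . . 1 . 1 3 . 3 2 . 2 .
Index 11: author = 3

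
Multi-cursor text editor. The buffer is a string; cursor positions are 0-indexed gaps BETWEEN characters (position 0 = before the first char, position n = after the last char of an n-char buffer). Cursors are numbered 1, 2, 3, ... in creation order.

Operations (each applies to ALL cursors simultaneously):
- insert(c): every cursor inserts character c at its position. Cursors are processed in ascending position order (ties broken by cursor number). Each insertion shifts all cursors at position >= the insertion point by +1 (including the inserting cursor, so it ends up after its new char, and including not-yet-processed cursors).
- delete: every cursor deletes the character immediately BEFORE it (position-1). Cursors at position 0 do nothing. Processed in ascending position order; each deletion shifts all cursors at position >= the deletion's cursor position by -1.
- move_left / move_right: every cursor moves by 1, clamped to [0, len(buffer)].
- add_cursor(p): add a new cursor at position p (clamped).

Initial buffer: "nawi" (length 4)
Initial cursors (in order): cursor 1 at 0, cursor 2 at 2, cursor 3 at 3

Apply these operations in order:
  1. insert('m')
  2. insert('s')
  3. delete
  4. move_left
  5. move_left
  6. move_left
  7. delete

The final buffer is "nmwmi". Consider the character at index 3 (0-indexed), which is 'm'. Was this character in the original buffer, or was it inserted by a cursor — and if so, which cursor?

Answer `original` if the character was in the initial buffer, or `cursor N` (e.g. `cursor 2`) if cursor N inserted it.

After op 1 (insert('m')): buffer="mnamwmi" (len 7), cursors c1@1 c2@4 c3@6, authorship 1..2.3.
After op 2 (insert('s')): buffer="msnamswmsi" (len 10), cursors c1@2 c2@6 c3@9, authorship 11..22.33.
After op 3 (delete): buffer="mnamwmi" (len 7), cursors c1@1 c2@4 c3@6, authorship 1..2.3.
After op 4 (move_left): buffer="mnamwmi" (len 7), cursors c1@0 c2@3 c3@5, authorship 1..2.3.
After op 5 (move_left): buffer="mnamwmi" (len 7), cursors c1@0 c2@2 c3@4, authorship 1..2.3.
After op 6 (move_left): buffer="mnamwmi" (len 7), cursors c1@0 c2@1 c3@3, authorship 1..2.3.
After op 7 (delete): buffer="nmwmi" (len 5), cursors c1@0 c2@0 c3@1, authorship .2.3.
Authorship (.=original, N=cursor N): . 2 . 3 .
Index 3: author = 3

Answer: cursor 3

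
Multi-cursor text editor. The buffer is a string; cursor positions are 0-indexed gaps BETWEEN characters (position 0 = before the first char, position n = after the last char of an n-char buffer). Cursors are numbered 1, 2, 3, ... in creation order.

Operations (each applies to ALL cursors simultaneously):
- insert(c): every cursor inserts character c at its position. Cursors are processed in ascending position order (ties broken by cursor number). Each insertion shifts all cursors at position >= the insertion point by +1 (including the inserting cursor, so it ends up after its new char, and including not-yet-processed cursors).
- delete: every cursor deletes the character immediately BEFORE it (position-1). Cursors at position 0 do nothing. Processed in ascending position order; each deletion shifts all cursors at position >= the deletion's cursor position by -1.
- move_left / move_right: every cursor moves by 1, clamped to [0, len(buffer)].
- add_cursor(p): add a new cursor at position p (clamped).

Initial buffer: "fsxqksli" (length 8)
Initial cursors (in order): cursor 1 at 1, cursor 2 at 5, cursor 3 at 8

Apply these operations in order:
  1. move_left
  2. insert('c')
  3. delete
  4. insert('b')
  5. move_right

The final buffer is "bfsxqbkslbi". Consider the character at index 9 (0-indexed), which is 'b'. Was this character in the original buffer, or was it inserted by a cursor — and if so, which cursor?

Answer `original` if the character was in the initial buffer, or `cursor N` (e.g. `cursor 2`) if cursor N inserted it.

Answer: cursor 3

Derivation:
After op 1 (move_left): buffer="fsxqksli" (len 8), cursors c1@0 c2@4 c3@7, authorship ........
After op 2 (insert('c')): buffer="cfsxqckslci" (len 11), cursors c1@1 c2@6 c3@10, authorship 1....2...3.
After op 3 (delete): buffer="fsxqksli" (len 8), cursors c1@0 c2@4 c3@7, authorship ........
After op 4 (insert('b')): buffer="bfsxqbkslbi" (len 11), cursors c1@1 c2@6 c3@10, authorship 1....2...3.
After op 5 (move_right): buffer="bfsxqbkslbi" (len 11), cursors c1@2 c2@7 c3@11, authorship 1....2...3.
Authorship (.=original, N=cursor N): 1 . . . . 2 . . . 3 .
Index 9: author = 3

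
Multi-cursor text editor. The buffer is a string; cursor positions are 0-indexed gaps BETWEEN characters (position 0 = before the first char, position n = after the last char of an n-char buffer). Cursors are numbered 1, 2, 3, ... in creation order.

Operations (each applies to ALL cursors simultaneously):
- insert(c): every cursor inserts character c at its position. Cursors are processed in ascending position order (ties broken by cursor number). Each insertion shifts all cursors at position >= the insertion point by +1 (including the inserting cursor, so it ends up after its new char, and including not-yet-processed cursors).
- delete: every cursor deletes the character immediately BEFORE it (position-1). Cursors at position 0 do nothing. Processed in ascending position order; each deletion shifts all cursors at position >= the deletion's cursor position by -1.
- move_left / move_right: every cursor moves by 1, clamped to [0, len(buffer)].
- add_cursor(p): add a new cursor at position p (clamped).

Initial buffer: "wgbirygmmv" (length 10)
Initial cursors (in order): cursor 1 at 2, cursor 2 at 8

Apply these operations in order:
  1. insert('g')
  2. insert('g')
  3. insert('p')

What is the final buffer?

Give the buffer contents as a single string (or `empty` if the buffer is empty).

After op 1 (insert('g')): buffer="wggbirygmgmv" (len 12), cursors c1@3 c2@10, authorship ..1......2..
After op 2 (insert('g')): buffer="wgggbirygmggmv" (len 14), cursors c1@4 c2@12, authorship ..11......22..
After op 3 (insert('p')): buffer="wgggpbirygmggpmv" (len 16), cursors c1@5 c2@14, authorship ..111......222..

Answer: wgggpbirygmggpmv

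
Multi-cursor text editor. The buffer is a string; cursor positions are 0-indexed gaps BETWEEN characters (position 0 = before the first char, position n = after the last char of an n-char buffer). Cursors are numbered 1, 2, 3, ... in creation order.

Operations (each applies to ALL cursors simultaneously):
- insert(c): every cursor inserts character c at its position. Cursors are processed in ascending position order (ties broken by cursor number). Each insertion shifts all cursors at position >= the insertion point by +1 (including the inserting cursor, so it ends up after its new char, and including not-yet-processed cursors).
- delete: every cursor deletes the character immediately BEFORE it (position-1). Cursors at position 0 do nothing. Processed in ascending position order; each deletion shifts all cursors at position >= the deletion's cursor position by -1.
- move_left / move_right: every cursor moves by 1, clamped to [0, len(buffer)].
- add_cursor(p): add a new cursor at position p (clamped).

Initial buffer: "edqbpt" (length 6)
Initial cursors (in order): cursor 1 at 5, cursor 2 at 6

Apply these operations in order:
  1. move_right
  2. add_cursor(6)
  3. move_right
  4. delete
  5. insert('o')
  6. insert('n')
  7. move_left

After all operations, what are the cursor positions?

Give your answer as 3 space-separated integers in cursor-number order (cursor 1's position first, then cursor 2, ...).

Answer: 8 8 8

Derivation:
After op 1 (move_right): buffer="edqbpt" (len 6), cursors c1@6 c2@6, authorship ......
After op 2 (add_cursor(6)): buffer="edqbpt" (len 6), cursors c1@6 c2@6 c3@6, authorship ......
After op 3 (move_right): buffer="edqbpt" (len 6), cursors c1@6 c2@6 c3@6, authorship ......
After op 4 (delete): buffer="edq" (len 3), cursors c1@3 c2@3 c3@3, authorship ...
After op 5 (insert('o')): buffer="edqooo" (len 6), cursors c1@6 c2@6 c3@6, authorship ...123
After op 6 (insert('n')): buffer="edqooonnn" (len 9), cursors c1@9 c2@9 c3@9, authorship ...123123
After op 7 (move_left): buffer="edqooonnn" (len 9), cursors c1@8 c2@8 c3@8, authorship ...123123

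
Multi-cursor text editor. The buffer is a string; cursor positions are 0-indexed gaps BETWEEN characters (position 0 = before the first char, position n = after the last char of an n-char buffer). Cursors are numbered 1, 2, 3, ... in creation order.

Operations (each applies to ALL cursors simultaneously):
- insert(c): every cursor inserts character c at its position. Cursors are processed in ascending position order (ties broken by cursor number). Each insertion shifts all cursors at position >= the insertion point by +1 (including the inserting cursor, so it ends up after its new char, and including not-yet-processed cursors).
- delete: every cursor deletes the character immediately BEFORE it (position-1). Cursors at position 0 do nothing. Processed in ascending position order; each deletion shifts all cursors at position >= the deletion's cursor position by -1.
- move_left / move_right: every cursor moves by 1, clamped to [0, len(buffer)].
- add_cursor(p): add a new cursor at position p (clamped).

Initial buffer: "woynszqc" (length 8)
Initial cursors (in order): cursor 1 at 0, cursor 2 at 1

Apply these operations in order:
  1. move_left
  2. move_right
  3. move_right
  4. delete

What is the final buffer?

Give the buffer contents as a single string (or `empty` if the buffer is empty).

After op 1 (move_left): buffer="woynszqc" (len 8), cursors c1@0 c2@0, authorship ........
After op 2 (move_right): buffer="woynszqc" (len 8), cursors c1@1 c2@1, authorship ........
After op 3 (move_right): buffer="woynszqc" (len 8), cursors c1@2 c2@2, authorship ........
After op 4 (delete): buffer="ynszqc" (len 6), cursors c1@0 c2@0, authorship ......

Answer: ynszqc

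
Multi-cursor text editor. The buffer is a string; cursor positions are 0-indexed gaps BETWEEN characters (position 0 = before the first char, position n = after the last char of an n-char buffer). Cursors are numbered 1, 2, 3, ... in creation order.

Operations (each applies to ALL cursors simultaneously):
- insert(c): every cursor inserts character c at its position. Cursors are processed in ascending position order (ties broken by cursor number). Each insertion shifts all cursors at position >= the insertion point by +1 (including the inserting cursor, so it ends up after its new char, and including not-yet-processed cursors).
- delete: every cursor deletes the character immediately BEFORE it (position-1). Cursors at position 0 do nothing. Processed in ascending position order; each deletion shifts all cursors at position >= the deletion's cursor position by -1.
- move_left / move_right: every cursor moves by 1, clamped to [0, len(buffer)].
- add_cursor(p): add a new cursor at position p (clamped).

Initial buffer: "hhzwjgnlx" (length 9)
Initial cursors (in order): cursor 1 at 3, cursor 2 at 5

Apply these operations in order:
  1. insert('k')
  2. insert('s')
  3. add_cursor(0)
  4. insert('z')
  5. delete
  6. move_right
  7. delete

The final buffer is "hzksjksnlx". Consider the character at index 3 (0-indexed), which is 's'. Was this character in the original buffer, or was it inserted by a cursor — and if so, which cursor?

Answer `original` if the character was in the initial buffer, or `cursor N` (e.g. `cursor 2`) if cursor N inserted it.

After op 1 (insert('k')): buffer="hhzkwjkgnlx" (len 11), cursors c1@4 c2@7, authorship ...1..2....
After op 2 (insert('s')): buffer="hhzkswjksgnlx" (len 13), cursors c1@5 c2@9, authorship ...11..22....
After op 3 (add_cursor(0)): buffer="hhzkswjksgnlx" (len 13), cursors c3@0 c1@5 c2@9, authorship ...11..22....
After op 4 (insert('z')): buffer="zhhzkszwjkszgnlx" (len 16), cursors c3@1 c1@7 c2@12, authorship 3...111..222....
After op 5 (delete): buffer="hhzkswjksgnlx" (len 13), cursors c3@0 c1@5 c2@9, authorship ...11..22....
After op 6 (move_right): buffer="hhzkswjksgnlx" (len 13), cursors c3@1 c1@6 c2@10, authorship ...11..22....
After op 7 (delete): buffer="hzksjksnlx" (len 10), cursors c3@0 c1@4 c2@7, authorship ..11.22...
Authorship (.=original, N=cursor N): . . 1 1 . 2 2 . . .
Index 3: author = 1

Answer: cursor 1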